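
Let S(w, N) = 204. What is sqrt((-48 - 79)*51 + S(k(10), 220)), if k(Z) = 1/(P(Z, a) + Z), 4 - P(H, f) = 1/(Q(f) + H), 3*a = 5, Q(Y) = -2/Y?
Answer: 3*I*sqrt(697) ≈ 79.202*I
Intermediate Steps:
a = 5/3 (a = (1/3)*5 = 5/3 ≈ 1.6667)
P(H, f) = 4 - 1/(H - 2/f) (P(H, f) = 4 - 1/(-2/f + H) = 4 - 1/(H - 2/f))
k(Z) = 1/(Z + (-29/3 + 20*Z/3)/(-2 + 5*Z/3)) (k(Z) = 1/((-8 + 5*(-1 + 4*Z)/3)/(-2 + Z*(5/3)) + Z) = 1/((-8 + (-5/3 + 20*Z/3))/(-2 + 5*Z/3) + Z) = 1/((-29/3 + 20*Z/3)/(-2 + 5*Z/3) + Z) = 1/(Z + (-29/3 + 20*Z/3)/(-2 + 5*Z/3)))
sqrt((-48 - 79)*51 + S(k(10), 220)) = sqrt((-48 - 79)*51 + 204) = sqrt(-127*51 + 204) = sqrt(-6477 + 204) = sqrt(-6273) = 3*I*sqrt(697)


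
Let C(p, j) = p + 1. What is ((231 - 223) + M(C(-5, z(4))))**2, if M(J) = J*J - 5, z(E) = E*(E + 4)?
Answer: 361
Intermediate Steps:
z(E) = E*(4 + E)
C(p, j) = 1 + p
M(J) = -5 + J**2 (M(J) = J**2 - 5 = -5 + J**2)
((231 - 223) + M(C(-5, z(4))))**2 = ((231 - 223) + (-5 + (1 - 5)**2))**2 = (8 + (-5 + (-4)**2))**2 = (8 + (-5 + 16))**2 = (8 + 11)**2 = 19**2 = 361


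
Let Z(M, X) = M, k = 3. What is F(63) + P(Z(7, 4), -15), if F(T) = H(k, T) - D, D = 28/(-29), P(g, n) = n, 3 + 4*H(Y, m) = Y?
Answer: -407/29 ≈ -14.034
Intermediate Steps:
H(Y, m) = -3/4 + Y/4
D = -28/29 (D = 28*(-1/29) = -28/29 ≈ -0.96552)
F(T) = 28/29 (F(T) = (-3/4 + (1/4)*3) - 1*(-28/29) = (-3/4 + 3/4) + 28/29 = 0 + 28/29 = 28/29)
F(63) + P(Z(7, 4), -15) = 28/29 - 15 = -407/29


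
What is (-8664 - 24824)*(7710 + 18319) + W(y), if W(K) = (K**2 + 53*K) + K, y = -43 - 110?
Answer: -871644005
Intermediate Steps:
y = -153
W(K) = K**2 + 54*K
(-8664 - 24824)*(7710 + 18319) + W(y) = (-8664 - 24824)*(7710 + 18319) - 153*(54 - 153) = -33488*26029 - 153*(-99) = -871659152 + 15147 = -871644005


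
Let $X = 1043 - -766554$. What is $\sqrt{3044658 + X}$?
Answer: $\sqrt{3812255} \approx 1952.5$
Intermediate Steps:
$X = 767597$ ($X = 1043 + 766554 = 767597$)
$\sqrt{3044658 + X} = \sqrt{3044658 + 767597} = \sqrt{3812255}$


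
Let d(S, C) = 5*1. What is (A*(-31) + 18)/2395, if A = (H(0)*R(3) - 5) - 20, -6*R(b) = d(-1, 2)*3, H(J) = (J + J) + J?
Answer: 793/2395 ≈ 0.33111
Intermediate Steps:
d(S, C) = 5
H(J) = 3*J (H(J) = 2*J + J = 3*J)
R(b) = -5/2 (R(b) = -5*3/6 = -1/6*15 = -5/2)
A = -25 (A = ((3*0)*(-5/2) - 5) - 20 = (0*(-5/2) - 5) - 20 = (0 - 5) - 20 = -5 - 20 = -25)
(A*(-31) + 18)/2395 = (-25*(-31) + 18)/2395 = (775 + 18)*(1/2395) = 793*(1/2395) = 793/2395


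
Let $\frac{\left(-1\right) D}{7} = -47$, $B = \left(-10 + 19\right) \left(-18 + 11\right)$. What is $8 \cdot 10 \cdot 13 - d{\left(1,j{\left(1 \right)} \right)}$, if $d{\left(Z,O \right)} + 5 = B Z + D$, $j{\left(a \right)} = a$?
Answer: $779$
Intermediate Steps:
$B = -63$ ($B = 9 \left(-7\right) = -63$)
$D = 329$ ($D = \left(-7\right) \left(-47\right) = 329$)
$d{\left(Z,O \right)} = 324 - 63 Z$ ($d{\left(Z,O \right)} = -5 - \left(-329 + 63 Z\right) = 324 - 63 Z$)
$8 \cdot 10 \cdot 13 - d{\left(1,j{\left(1 \right)} \right)} = 8 \cdot 10 \cdot 13 - \left(324 - 63\right) = 80 \cdot 13 - \left(324 - 63\right) = 1040 - 261 = 779$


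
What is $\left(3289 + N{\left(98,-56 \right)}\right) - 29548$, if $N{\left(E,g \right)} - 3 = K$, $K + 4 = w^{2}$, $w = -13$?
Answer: $-26091$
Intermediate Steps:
$K = 165$ ($K = -4 + \left(-13\right)^{2} = -4 + 169 = 165$)
$N{\left(E,g \right)} = 168$ ($N{\left(E,g \right)} = 3 + 165 = 168$)
$\left(3289 + N{\left(98,-56 \right)}\right) - 29548 = \left(3289 + 168\right) - 29548 = 3457 - 29548 = -26091$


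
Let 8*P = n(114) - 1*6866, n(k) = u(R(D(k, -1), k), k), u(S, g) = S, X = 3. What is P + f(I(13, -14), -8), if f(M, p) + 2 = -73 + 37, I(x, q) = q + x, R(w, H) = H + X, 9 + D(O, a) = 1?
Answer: -7053/8 ≈ -881.63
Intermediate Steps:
D(O, a) = -8 (D(O, a) = -9 + 1 = -8)
R(w, H) = 3 + H (R(w, H) = H + 3 = 3 + H)
n(k) = 3 + k
f(M, p) = -38 (f(M, p) = -2 + (-73 + 37) = -2 - 36 = -38)
P = -6749/8 (P = ((3 + 114) - 1*6866)/8 = (117 - 6866)/8 = (⅛)*(-6749) = -6749/8 ≈ -843.63)
P + f(I(13, -14), -8) = -6749/8 - 38 = -7053/8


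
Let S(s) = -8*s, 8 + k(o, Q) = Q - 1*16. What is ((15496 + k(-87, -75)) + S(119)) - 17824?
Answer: -3379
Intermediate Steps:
k(o, Q) = -24 + Q (k(o, Q) = -8 + (Q - 1*16) = -8 + (Q - 16) = -8 + (-16 + Q) = -24 + Q)
((15496 + k(-87, -75)) + S(119)) - 17824 = ((15496 + (-24 - 75)) - 8*119) - 17824 = ((15496 - 99) - 952) - 17824 = (15397 - 952) - 17824 = 14445 - 17824 = -3379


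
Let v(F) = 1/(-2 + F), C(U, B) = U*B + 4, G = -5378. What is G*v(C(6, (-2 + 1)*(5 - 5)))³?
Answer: -2689/4 ≈ -672.25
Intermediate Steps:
C(U, B) = 4 + B*U (C(U, B) = B*U + 4 = 4 + B*U)
G*v(C(6, (-2 + 1)*(5 - 5)))³ = -5378/(-2 + (4 + ((-2 + 1)*(5 - 5))*6))³ = -5378/(-2 + (4 - 1*0*6))³ = -5378/(-2 + (4 + 0*6))³ = -5378/(-2 + (4 + 0))³ = -5378/(-2 + 4)³ = -5378*(1/2)³ = -5378*(½)³ = -5378*⅛ = -2689/4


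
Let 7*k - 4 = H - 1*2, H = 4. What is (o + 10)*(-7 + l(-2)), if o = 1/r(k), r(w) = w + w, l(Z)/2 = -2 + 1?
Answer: -381/4 ≈ -95.250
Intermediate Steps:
l(Z) = -2 (l(Z) = 2*(-2 + 1) = 2*(-1) = -2)
k = 6/7 (k = 4/7 + (4 - 1*2)/7 = 4/7 + (4 - 2)/7 = 4/7 + (⅐)*2 = 4/7 + 2/7 = 6/7 ≈ 0.85714)
r(w) = 2*w
o = 7/12 (o = 1/(2*(6/7)) = 1/(12/7) = 7/12 ≈ 0.58333)
(o + 10)*(-7 + l(-2)) = (7/12 + 10)*(-7 - 2) = (127/12)*(-9) = -381/4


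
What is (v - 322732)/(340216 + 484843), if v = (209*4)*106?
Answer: -234116/825059 ≈ -0.28376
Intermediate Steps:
v = 88616 (v = 836*106 = 88616)
(v - 322732)/(340216 + 484843) = (88616 - 322732)/(340216 + 484843) = -234116/825059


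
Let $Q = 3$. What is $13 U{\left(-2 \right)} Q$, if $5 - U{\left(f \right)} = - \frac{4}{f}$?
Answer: $117$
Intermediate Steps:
$U{\left(f \right)} = 5 + \frac{4}{f}$ ($U{\left(f \right)} = 5 - - \frac{4}{f} = 5 + \frac{4}{f}$)
$13 U{\left(-2 \right)} Q = 13 \left(5 + \frac{4}{-2}\right) 3 = 13 \left(5 + 4 \left(- \frac{1}{2}\right)\right) 3 = 13 \left(5 - 2\right) 3 = 13 \cdot 3 \cdot 3 = 39 \cdot 3 = 117$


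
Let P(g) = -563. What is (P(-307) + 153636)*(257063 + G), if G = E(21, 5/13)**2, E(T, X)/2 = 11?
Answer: 39423491931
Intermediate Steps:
E(T, X) = 22 (E(T, X) = 2*11 = 22)
G = 484 (G = 22**2 = 484)
(P(-307) + 153636)*(257063 + G) = (-563 + 153636)*(257063 + 484) = 153073*257547 = 39423491931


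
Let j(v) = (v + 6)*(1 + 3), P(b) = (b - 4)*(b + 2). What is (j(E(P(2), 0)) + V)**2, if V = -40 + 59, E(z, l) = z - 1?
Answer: 49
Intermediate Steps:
P(b) = (-4 + b)*(2 + b)
E(z, l) = -1 + z
j(v) = 24 + 4*v (j(v) = (6 + v)*4 = 24 + 4*v)
V = 19
(j(E(P(2), 0)) + V)**2 = ((24 + 4*(-1 + (-8 + 2**2 - 2*2))) + 19)**2 = ((24 + 4*(-1 + (-8 + 4 - 4))) + 19)**2 = ((24 + 4*(-1 - 8)) + 19)**2 = ((24 + 4*(-9)) + 19)**2 = ((24 - 36) + 19)**2 = (-12 + 19)**2 = 7**2 = 49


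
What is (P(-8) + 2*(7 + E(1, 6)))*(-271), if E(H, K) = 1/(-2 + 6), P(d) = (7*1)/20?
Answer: -80487/20 ≈ -4024.4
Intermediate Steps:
P(d) = 7/20 (P(d) = 7*(1/20) = 7/20)
E(H, K) = 1/4
(P(-8) + 2*(7 + E(1, 6)))*(-271) = (7/20 + 2*(7 + 1/4))*(-271) = (7/20 + 2*(29/4))*(-271) = (7/20 + 29/2)*(-271) = (297/20)*(-271) = -80487/20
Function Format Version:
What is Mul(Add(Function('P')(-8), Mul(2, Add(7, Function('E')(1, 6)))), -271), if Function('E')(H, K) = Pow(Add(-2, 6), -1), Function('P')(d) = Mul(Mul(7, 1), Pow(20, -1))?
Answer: Rational(-80487, 20) ≈ -4024.4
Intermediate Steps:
Function('P')(d) = Rational(7, 20) (Function('P')(d) = Mul(7, Rational(1, 20)) = Rational(7, 20))
Function('E')(H, K) = Rational(1, 4) (Function('E')(H, K) = Pow(4, -1) = Rational(1, 4))
Mul(Add(Function('P')(-8), Mul(2, Add(7, Function('E')(1, 6)))), -271) = Mul(Add(Rational(7, 20), Mul(2, Add(7, Rational(1, 4)))), -271) = Mul(Add(Rational(7, 20), Mul(2, Rational(29, 4))), -271) = Mul(Add(Rational(7, 20), Rational(29, 2)), -271) = Mul(Rational(297, 20), -271) = Rational(-80487, 20)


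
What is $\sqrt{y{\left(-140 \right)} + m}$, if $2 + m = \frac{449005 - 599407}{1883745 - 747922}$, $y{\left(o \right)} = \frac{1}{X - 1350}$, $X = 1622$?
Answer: $\frac{i \sqrt{12698774829045903}}{77235964} \approx 1.459 i$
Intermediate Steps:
$y{\left(o \right)} = \frac{1}{272}$ ($y{\left(o \right)} = \frac{1}{1622 - 1350} = \frac{1}{272}$)
$m = - \frac{2422048}{1135823}$ ($m = -2 + \frac{449005 - 599407}{1883745 - 747922} = -2 - \frac{150402}{1135823} = - \frac{2422048}{1135823} \approx -2.1324$)
$\sqrt{y{\left(-140 \right)} + m} = \sqrt{\frac{1}{272} - \frac{2422048}{1135823}} = \sqrt{- \frac{657661233}{308943856}} = \frac{i \sqrt{12698774829045903}}{77235964}$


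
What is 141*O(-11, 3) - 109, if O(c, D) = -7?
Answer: -1096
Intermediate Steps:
141*O(-11, 3) - 109 = 141*(-7) - 109 = -987 - 109 = -1096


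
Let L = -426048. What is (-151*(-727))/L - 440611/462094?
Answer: -119224364183/98437112256 ≈ -1.2112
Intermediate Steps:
(-151*(-727))/L - 440611/462094 = -151*(-727)/(-426048) - 440611/462094 = 109777*(-1/426048) - 440611*1/462094 = -109777/426048 - 440611/462094 = -119224364183/98437112256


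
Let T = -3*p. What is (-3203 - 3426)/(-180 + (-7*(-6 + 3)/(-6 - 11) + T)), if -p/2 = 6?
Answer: 112693/2469 ≈ 45.643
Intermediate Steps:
p = -12 (p = -2*6 = -12)
T = 36 (T = -3*(-12) = 36)
(-3203 - 3426)/(-180 + (-7*(-6 + 3)/(-6 - 11) + T)) = (-3203 - 3426)/(-180 + (-7*(-6 + 3)/(-6 - 11) + 36)) = -6629/(-180 + (-(-21)/(-17) + 36)) = -6629/(-180 + (-(-21)*(-1)/17 + 36)) = -6629/(-180 + (-7*3/17 + 36)) = -6629/(-180 + (-21/17 + 36)) = -6629/(-180 + 591/17) = -6629/(-2469/17) = -6629*(-17/2469) = 112693/2469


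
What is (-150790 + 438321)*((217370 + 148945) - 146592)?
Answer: 63177173913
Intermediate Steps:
(-150790 + 438321)*((217370 + 148945) - 146592) = 287531*(366315 - 146592) = 287531*219723 = 63177173913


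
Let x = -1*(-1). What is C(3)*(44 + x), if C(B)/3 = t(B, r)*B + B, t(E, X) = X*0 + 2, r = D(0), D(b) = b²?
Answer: 1215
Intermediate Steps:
r = 0 (r = 0² = 0)
t(E, X) = 2 (t(E, X) = 0 + 2 = 2)
C(B) = 9*B (C(B) = 3*(2*B + B) = 3*(3*B) = 9*B)
x = 1
C(3)*(44 + x) = (9*3)*(44 + 1) = 27*45 = 1215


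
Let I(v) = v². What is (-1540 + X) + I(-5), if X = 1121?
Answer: -394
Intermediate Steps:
(-1540 + X) + I(-5) = (-1540 + 1121) + (-5)² = -419 + 25 = -394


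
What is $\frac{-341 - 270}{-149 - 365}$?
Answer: $\frac{611}{514} \approx 1.1887$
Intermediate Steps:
$\frac{-341 - 270}{-149 - 365} = - \frac{611}{-514} = \left(-611\right) \left(- \frac{1}{514}\right) = \frac{611}{514}$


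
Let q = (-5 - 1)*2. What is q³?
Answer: -1728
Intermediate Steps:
q = -12 (q = -6*2 = -12)
q³ = (-12)³ = -1728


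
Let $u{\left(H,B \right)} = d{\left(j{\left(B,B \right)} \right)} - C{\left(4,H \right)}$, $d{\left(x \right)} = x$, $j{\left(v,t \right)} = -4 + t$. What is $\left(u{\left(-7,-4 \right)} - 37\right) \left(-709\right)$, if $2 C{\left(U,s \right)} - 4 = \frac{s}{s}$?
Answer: $\frac{67355}{2} \approx 33678.0$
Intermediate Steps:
$C{\left(U,s \right)} = \frac{5}{2}$ ($C{\left(U,s \right)} = 2 + \frac{s \frac{1}{s}}{2} = 2 + \frac{1}{2} \cdot 1 = 2 + \frac{1}{2} = \frac{5}{2}$)
$u{\left(H,B \right)} = - \frac{13}{2} + B$ ($u{\left(H,B \right)} = \left(-4 + B\right) - \frac{5}{2} = - \frac{13}{2} + B$)
$\left(u{\left(-7,-4 \right)} - 37\right) \left(-709\right) = \left(\left(- \frac{13}{2} - 4\right) - 37\right) \left(-709\right) = \left(- \frac{21}{2} - 37\right) \left(-709\right) = \left(- \frac{95}{2}\right) \left(-709\right) = \frac{67355}{2}$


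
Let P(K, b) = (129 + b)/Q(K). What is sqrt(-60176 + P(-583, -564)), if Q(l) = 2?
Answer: 53*I*sqrt(86)/2 ≈ 245.75*I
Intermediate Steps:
P(K, b) = 129/2 + b/2 (P(K, b) = (129 + b)/2 = (129 + b)*(1/2) = 129/2 + b/2)
sqrt(-60176 + P(-583, -564)) = sqrt(-60176 + (129/2 + (1/2)*(-564))) = sqrt(-60176 + (129/2 - 282)) = sqrt(-60176 - 435/2) = sqrt(-120787/2) = 53*I*sqrt(86)/2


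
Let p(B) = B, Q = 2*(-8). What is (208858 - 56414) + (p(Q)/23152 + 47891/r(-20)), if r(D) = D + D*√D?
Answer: 92577017863/607740 + 47891*I*√5/210 ≈ 1.5233e+5 + 509.94*I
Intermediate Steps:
Q = -16
r(D) = D + D^(3/2)
(208858 - 56414) + (p(Q)/23152 + 47891/r(-20)) = (208858 - 56414) + (-16/23152 + 47891/(-20 + (-20)^(3/2))) = 152444 + (-16*1/23152 + 47891/(-20 - 40*I*√5)) = 152444 + (-1/1447 + 47891/(-20 - 40*I*√5)) = 220586467/1447 + 47891/(-20 - 40*I*√5)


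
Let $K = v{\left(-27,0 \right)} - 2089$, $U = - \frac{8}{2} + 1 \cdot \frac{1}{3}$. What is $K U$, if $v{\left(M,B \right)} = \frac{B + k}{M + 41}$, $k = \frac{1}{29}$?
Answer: $\frac{3109821}{406} \approx 7659.7$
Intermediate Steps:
$k = \frac{1}{29} \approx 0.034483$
$v{\left(M,B \right)} = \frac{\frac{1}{29} + B}{41 + M}$ ($v{\left(M,B \right)} = \frac{B + \frac{1}{29}}{M + 41} = \frac{\frac{1}{29} + B}{41 + M}$)
$U = - \frac{11}{3}$ ($U = \left(-8\right) \frac{1}{2} + 1 \cdot \frac{1}{3} = -4 + \frac{1}{3} = - \frac{11}{3} \approx -3.6667$)
$K = - \frac{848133}{406}$ ($K = \frac{\frac{1}{29} + 0}{41 - 27} - 2089 = \frac{1}{14} \cdot \frac{1}{29} - 2089 = \frac{1}{406} - 2089 = - \frac{848133}{406} \approx -2089.0$)
$K U = \left(- \frac{848133}{406}\right) \left(- \frac{11}{3}\right) = \frac{3109821}{406}$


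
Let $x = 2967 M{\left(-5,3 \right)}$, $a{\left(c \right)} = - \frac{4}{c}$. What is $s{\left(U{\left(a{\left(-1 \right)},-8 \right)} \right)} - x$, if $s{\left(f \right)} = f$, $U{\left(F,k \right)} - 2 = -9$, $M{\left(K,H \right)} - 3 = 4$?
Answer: $-20776$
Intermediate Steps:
$M{\left(K,H \right)} = 7$ ($M{\left(K,H \right)} = 3 + 4 = 7$)
$U{\left(F,k \right)} = -7$ ($U{\left(F,k \right)} = 2 - 9 = -7$)
$x = 20769$ ($x = 2967 \cdot 7 = 20769$)
$s{\left(U{\left(a{\left(-1 \right)},-8 \right)} \right)} - x = -7 - 20769 = -20776$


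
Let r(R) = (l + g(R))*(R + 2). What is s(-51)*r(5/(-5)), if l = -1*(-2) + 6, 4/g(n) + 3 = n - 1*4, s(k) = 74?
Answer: 555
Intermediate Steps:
g(n) = 4/(-7 + n) (g(n) = 4/(-3 + (n - 1*4)) = 4/(-3 + (n - 4)) = 4/(-3 + (-4 + n)) = 4/(-7 + n))
l = 8 (l = 2 + 6 = 8)
r(R) = (2 + R)*(8 + 4/(-7 + R)) (r(R) = (8 + 4/(-7 + R))*(R + 2) = (8 + 4/(-7 + R))*(2 + R) = (2 + R)*(8 + 4/(-7 + R)))
s(-51)*r(5/(-5)) = 74*(4*(-26 - 45/(-5) + 2*(5/(-5))**2)/(-7 + 5/(-5))) = 74*(4*(-26 - 45*(-1)/5 + 2*(5*(-1/5))**2)/(-7 + 5*(-1/5))) = 74*(4*(-26 - 9*(-1) + 2*(-1)**2)/(-7 - 1)) = 74*(4*(-26 + 9 + 2*1)/(-8)) = 74*(4*(-1/8)*(-26 + 9 + 2)) = 74*(4*(-1/8)*(-15)) = 74*(15/2) = 555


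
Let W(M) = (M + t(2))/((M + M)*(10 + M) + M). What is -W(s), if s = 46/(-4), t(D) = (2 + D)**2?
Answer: -9/46 ≈ -0.19565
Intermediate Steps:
s = -23/2 (s = 46*(-1/4) = -23/2 ≈ -11.500)
W(M) = (16 + M)/(M + 2*M*(10 + M)) (W(M) = (M + (2 + 2)**2)/((M + M)*(10 + M) + M) = (M + 4**2)/((2*M)*(10 + M) + M) = (M + 16)/(2*M*(10 + M) + M) = (16 + M)/(M + 2*M*(10 + M)))
-W(s) = -(16 - 23/2)/((-23/2)*(21 + 2*(-23/2))) = -(-2)*9/(23*(21 - 23)*2) = -(-2)*9/(23*(-2)*2) = -(-2)*(-1)*9/(23*2*2) = -1*9/46 = -9/46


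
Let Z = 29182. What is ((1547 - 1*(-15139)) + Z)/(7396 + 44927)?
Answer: 45868/52323 ≈ 0.87663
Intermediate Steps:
((1547 - 1*(-15139)) + Z)/(7396 + 44927) = ((1547 - 1*(-15139)) + 29182)/(7396 + 44927) = ((1547 + 15139) + 29182)/52323 = (16686 + 29182)*(1/52323) = 45868*(1/52323) = 45868/52323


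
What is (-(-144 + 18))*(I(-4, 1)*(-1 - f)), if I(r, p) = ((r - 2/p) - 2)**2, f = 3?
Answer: -32256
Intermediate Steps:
I(r, p) = (-2 + r - 2/p)**2 (I(r, p) = ((r - 2/p) - 2)**2 = (-2 + r - 2/p)**2)
(-(-144 + 18))*(I(-4, 1)*(-1 - f)) = (-(-144 + 18))*(((2 + 2*1 - 1*1*(-4))**2/1**2)*(-1 - 1*3)) = (-1*(-126))*((1*(2 + 2 + 4)**2)*(-1 - 3)) = 126*((1*8**2)*(-4)) = 126*((1*64)*(-4)) = 126*(64*(-4)) = 126*(-256) = -32256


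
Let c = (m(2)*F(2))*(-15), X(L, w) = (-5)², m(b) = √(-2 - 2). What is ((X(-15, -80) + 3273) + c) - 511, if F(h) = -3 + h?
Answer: 2787 + 30*I ≈ 2787.0 + 30.0*I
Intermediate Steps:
m(b) = 2*I (m(b) = √(-4) = 2*I)
X(L, w) = 25
c = 30*I (c = ((2*I)*(-3 + 2))*(-15) = ((2*I)*(-1))*(-15) = -2*I*(-15) = 30*I ≈ 30.0*I)
((X(-15, -80) + 3273) + c) - 511 = ((25 + 3273) + 30*I) - 511 = (3298 + 30*I) - 511 = 2787 + 30*I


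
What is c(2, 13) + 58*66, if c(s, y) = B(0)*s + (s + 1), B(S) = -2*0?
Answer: 3831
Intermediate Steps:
B(S) = 0
c(s, y) = 1 + s (c(s, y) = 0*s + (s + 1) = 0 + (1 + s) = 1 + s)
c(2, 13) + 58*66 = (1 + 2) + 58*66 = 3 + 3828 = 3831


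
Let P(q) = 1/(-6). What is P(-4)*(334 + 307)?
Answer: -641/6 ≈ -106.83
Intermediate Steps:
P(q) = -⅙
P(-4)*(334 + 307) = -(334 + 307)/6 = -⅙*641 = -641/6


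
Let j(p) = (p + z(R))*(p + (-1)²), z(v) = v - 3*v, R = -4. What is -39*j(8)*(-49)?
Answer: 275184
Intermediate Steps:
z(v) = -2*v
j(p) = (1 + p)*(8 + p) (j(p) = (p - 2*(-4))*(p + (-1)²) = (p + 8)*(p + 1) = (8 + p)*(1 + p) = (1 + p)*(8 + p))
-39*j(8)*(-49) = -39*(8 + 8² + 9*8)*(-49) = -39*(8 + 64 + 72)*(-49) = -39*144*(-49) = -5616*(-49) = 275184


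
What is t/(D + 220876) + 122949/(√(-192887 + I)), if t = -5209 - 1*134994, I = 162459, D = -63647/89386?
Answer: -12532185358/19743158489 - 122949*I*√7607/15214 ≈ -0.63476 - 704.84*I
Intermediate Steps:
D = -63647/89386 (D = -63647*1/89386 = -63647/89386 ≈ -0.71205)
t = -140203 (t = -5209 - 134994 = -140203)
t/(D + 220876) + 122949/(√(-192887 + I)) = -140203/(-63647/89386 + 220876) + 122949/(√(-192887 + 162459)) = -140203/19743158489/89386 + 122949/(√(-30428)) = -140203*89386/19743158489 + 122949/((2*I*√7607)) = -12532185358/19743158489 + 122949*(-I*√7607/15214) = -12532185358/19743158489 - 122949*I*√7607/15214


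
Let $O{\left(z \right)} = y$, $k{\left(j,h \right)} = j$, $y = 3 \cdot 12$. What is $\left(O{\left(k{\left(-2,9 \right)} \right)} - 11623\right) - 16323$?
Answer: $-27910$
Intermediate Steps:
$y = 36$
$O{\left(z \right)} = 36$
$\left(O{\left(k{\left(-2,9 \right)} \right)} - 11623\right) - 16323 = \left(36 - 11623\right) - 16323 = -11587 - 16323 = -27910$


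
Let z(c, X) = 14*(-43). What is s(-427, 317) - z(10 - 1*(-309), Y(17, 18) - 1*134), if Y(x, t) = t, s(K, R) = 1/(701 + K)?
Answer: 164949/274 ≈ 602.00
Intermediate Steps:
z(c, X) = -602
s(-427, 317) - z(10 - 1*(-309), Y(17, 18) - 1*134) = 1/(701 - 427) - 1*(-602) = 1/274 + 602 = 164949/274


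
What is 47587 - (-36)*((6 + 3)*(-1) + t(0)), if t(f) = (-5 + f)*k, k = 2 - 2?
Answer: 47263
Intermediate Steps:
k = 0
t(f) = 0 (t(f) = (-5 + f)*0 = 0)
47587 - (-36)*((6 + 3)*(-1) + t(0)) = 47587 - (-36)*((6 + 3)*(-1) + 0) = 47587 - (-36)*(9*(-1) + 0) = 47587 - (-36)*(-9 + 0) = 47587 - (-36)*(-9) = 47587 - 1*324 = 47587 - 324 = 47263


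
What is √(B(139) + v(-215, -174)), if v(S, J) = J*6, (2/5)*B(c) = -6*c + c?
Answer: I*√11126/2 ≈ 52.74*I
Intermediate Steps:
B(c) = -25*c/2 (B(c) = 5*(-6*c + c)/2 = 5*(-5*c)/2 = -25*c/2)
v(S, J) = 6*J
√(B(139) + v(-215, -174)) = √(-25/2*139 + 6*(-174)) = √(-3475/2 - 1044) = √(-5563/2) = I*√11126/2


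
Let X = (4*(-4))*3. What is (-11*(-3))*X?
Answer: -1584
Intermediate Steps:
X = -48 (X = -16*3 = -48)
(-11*(-3))*X = -11*(-3)*(-48) = 33*(-48) = -1584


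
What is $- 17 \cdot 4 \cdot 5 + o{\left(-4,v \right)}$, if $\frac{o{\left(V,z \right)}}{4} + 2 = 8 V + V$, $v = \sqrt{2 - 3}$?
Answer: $-492$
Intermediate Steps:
$v = i$ ($v = \sqrt{-1} = i \approx 1.0 i$)
$o{\left(V,z \right)} = -8 + 36 V$ ($o{\left(V,z \right)} = -8 + 4 \left(8 V + V\right) = -8 + 4 \cdot 9 V = -8 + 36 V$)
$- 17 \cdot 4 \cdot 5 + o{\left(-4,v \right)} = - 17 \cdot 4 \cdot 5 + \left(-8 + 36 \left(-4\right)\right) = \left(-17\right) 20 - 152 = -340 - 152 = -492$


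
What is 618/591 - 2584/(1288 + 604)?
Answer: -29824/93181 ≈ -0.32007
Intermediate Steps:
618/591 - 2584/(1288 + 604) = 618*(1/591) - 2584/1892 = 206/197 - 2584*1/1892 = 206/197 - 646/473 = -29824/93181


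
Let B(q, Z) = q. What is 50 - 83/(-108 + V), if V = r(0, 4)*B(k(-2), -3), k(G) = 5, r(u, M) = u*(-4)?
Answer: 5483/108 ≈ 50.768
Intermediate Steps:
r(u, M) = -4*u
V = 0 (V = -4*0*5 = 0*5 = 0)
50 - 83/(-108 + V) = 50 - 83/(-108 + 0) = 50 - 83/(-108) = 50 - 1/108*(-83) = 50 + 83/108 = 5483/108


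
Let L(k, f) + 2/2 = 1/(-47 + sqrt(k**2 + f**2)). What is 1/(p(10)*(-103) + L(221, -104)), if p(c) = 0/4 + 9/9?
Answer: -5974545/621347791 - 13*sqrt(353)/621347791 ≈ -0.0096159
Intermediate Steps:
p(c) = 1 (p(c) = 0*(1/4) + 9*(1/9) = 0 + 1 = 1)
L(k, f) = -1 + 1/(-47 + sqrt(f**2 + k**2)) (L(k, f) = -1 + 1/(-47 + sqrt(k**2 + f**2)) = -1 + 1/(-47 + sqrt(f**2 + k**2)))
1/(p(10)*(-103) + L(221, -104)) = 1/(1*(-103) + (48 - sqrt((-104)**2 + 221**2))/(-47 + sqrt((-104)**2 + 221**2))) = 1/(-103 + (48 - sqrt(10816 + 48841))/(-47 + sqrt(10816 + 48841))) = 1/(-103 + (48 - sqrt(59657))/(-47 + sqrt(59657))) = 1/(-103 + (48 - 13*sqrt(353))/(-47 + 13*sqrt(353)))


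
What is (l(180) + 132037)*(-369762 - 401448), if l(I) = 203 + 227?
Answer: -102159875070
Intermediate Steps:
l(I) = 430
(l(180) + 132037)*(-369762 - 401448) = (430 + 132037)*(-369762 - 401448) = 132467*(-771210) = -102159875070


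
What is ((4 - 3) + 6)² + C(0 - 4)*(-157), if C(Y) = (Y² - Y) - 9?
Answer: -1678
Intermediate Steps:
C(Y) = -9 + Y² - Y
((4 - 3) + 6)² + C(0 - 4)*(-157) = ((4 - 3) + 6)² + (-9 + (0 - 4)² - (0 - 4))*(-157) = (1 + 6)² + (-9 + (-4)² - 1*(-4))*(-157) = 7² + (-9 + 16 + 4)*(-157) = 49 + 11*(-157) = 49 - 1727 = -1678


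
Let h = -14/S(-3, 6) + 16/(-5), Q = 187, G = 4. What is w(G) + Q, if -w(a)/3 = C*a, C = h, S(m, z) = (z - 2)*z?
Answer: 1162/5 ≈ 232.40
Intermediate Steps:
S(m, z) = z*(-2 + z) (S(m, z) = (-2 + z)*z = z*(-2 + z))
h = -227/60 (h = -14*1/(6*(-2 + 6)) + 16/(-5) = -14/(6*4) + 16*(-1/5) = -14/24 - 16/5 = -14*1/24 - 16/5 = -7/12 - 16/5 = -227/60 ≈ -3.7833)
C = -227/60 ≈ -3.7833
w(a) = 227*a/20 (w(a) = -(-227)*a/20 = 227*a/20)
w(G) + Q = (227/20)*4 + 187 = 227/5 + 187 = 1162/5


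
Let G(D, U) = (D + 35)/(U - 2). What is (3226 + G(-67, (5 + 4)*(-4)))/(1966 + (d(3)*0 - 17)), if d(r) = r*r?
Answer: 61310/37031 ≈ 1.6556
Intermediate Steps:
d(r) = r**2
G(D, U) = (35 + D)/(-2 + U)
(3226 + G(-67, (5 + 4)*(-4)))/(1966 + (d(3)*0 - 17)) = (3226 + (35 - 67)/(-2 + (5 + 4)*(-4)))/(1966 + (3**2*0 - 17)) = (3226 - 32/(-2 + 9*(-4)))/(1966 + (9*0 - 17)) = (3226 - 32/(-2 - 36))/(1966 + (0 - 17)) = (3226 - 32/(-38))/(1966 - 17) = (3226 - 1/38*(-32))/1949 = (3226 + 16/19)*(1/1949) = (61310/19)*(1/1949) = 61310/37031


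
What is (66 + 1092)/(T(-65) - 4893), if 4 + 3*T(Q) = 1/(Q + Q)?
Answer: -451620/1908791 ≈ -0.23660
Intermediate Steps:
T(Q) = -4/3 + 1/(6*Q) (T(Q) = -4/3 + 1/(3*(Q + Q)) = -4/3 + 1/(3*((2*Q))) = -4/3 + (1/(2*Q))/3 = -4/3 + 1/(6*Q))
(66 + 1092)/(T(-65) - 4893) = (66 + 1092)/((⅙)*(1 - 8*(-65))/(-65) - 4893) = 1158/((⅙)*(-1/65)*(1 + 520) - 4893) = 1158/((⅙)*(-1/65)*521 - 4893) = 1158/(-521/390 - 4893) = 1158/(-1908791/390) = 1158*(-390/1908791) = -451620/1908791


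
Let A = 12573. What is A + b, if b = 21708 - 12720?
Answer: 21561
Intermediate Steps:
b = 8988
A + b = 12573 + 8988 = 21561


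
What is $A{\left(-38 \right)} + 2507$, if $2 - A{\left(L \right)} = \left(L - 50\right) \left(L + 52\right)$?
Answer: $3741$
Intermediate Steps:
$A{\left(L \right)} = 2 - \left(-50 + L\right) \left(52 + L\right)$ ($A{\left(L \right)} = 2 - \left(L - 50\right) \left(L + 52\right) = 2 - \left(-50 + L\right) \left(52 + L\right)$)
$A{\left(-38 \right)} + 2507 = \left(2602 - \left(-38\right)^{2} - -76\right) + 2507 = \left(2602 - 1444 + 76\right) + 2507 = 1234 + 2507 = 3741$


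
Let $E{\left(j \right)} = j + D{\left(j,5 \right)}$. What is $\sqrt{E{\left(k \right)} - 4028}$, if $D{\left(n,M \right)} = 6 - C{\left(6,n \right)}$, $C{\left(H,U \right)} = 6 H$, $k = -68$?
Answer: $i \sqrt{4126} \approx 64.234 i$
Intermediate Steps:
$D{\left(n,M \right)} = -30$ ($D{\left(n,M \right)} = 6 - 6 \cdot 6 = 6 - 36 = -30$)
$E{\left(j \right)} = -30 + j$ ($E{\left(j \right)} = j - 30 = -30 + j$)
$\sqrt{E{\left(k \right)} - 4028} = \sqrt{\left(-30 - 68\right) - 4028} = \sqrt{-98 - 4028} = \sqrt{-4126} = i \sqrt{4126}$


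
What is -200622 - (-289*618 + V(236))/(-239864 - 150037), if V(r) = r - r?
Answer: -26074299008/129967 ≈ -2.0062e+5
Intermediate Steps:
V(r) = 0
-200622 - (-289*618 + V(236))/(-239864 - 150037) = -200622 - (-289*618 + 0)/(-239864 - 150037) = -200622 - (-178602 + 0)/(-389901) = -200622 - (-178602)*(-1)/389901 = -200622 - 1*59534/129967 = -200622 - 59534/129967 = -26074299008/129967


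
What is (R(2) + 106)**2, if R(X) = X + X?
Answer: 12100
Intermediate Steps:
R(X) = 2*X
(R(2) + 106)**2 = (2*2 + 106)**2 = (4 + 106)**2 = 110**2 = 12100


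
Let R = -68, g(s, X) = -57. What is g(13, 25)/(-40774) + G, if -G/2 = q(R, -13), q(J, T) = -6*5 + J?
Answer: 420619/2146 ≈ 196.00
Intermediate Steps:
q(J, T) = -30 + J
G = 196 (G = -2*(-30 - 68) = -2*(-98) = 196)
g(13, 25)/(-40774) + G = -57/(-40774) + 196 = -57*(-1/40774) + 196 = 3/2146 + 196 = 420619/2146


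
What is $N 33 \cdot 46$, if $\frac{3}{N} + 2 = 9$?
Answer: $\frac{4554}{7} \approx 650.57$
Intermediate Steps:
$N = \frac{3}{7}$ ($N = \frac{3}{-2 + 9} = \frac{3}{7} \approx 0.42857$)
$N 33 \cdot 46 = \frac{3}{7} \cdot 33 \cdot 46 = \frac{99}{7} \cdot 46 = \frac{4554}{7}$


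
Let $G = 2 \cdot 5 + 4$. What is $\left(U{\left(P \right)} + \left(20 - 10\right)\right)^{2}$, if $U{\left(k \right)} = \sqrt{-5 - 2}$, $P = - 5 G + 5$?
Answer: $\left(10 + i \sqrt{7}\right)^{2} \approx 93.0 + 52.915 i$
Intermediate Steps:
$G = 14$ ($G = 10 + 4 = 14$)
$P = -65$ ($P = \left(-5\right) 14 + 5 = -70 + 5 = -65$)
$U{\left(k \right)} = i \sqrt{7}$ ($U{\left(k \right)} = \sqrt{-7} = i \sqrt{7}$)
$\left(U{\left(P \right)} + \left(20 - 10\right)\right)^{2} = \left(i \sqrt{7} + \left(20 - 10\right)\right)^{2} = \left(i \sqrt{7} + 10\right)^{2} = \left(10 + i \sqrt{7}\right)^{2}$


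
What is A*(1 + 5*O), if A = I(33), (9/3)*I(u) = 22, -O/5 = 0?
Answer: 22/3 ≈ 7.3333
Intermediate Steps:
O = 0 (O = -5*0 = 0)
I(u) = 22/3 (I(u) = (⅓)*22 = 22/3)
A = 22/3 ≈ 7.3333
A*(1 + 5*O) = 22*(1 + 5*0)/3 = 22*(1 + 0)/3 = (22/3)*1 = 22/3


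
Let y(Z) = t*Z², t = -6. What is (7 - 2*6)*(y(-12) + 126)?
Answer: 3690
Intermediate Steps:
y(Z) = -6*Z²
(7 - 2*6)*(y(-12) + 126) = (7 - 2*6)*(-6*(-12)² + 126) = (7 - 12)*(-6*144 + 126) = -5*(-864 + 126) = -5*(-738) = 3690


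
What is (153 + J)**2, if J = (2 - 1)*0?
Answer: 23409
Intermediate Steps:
J = 0 (J = 1*0 = 0)
(153 + J)**2 = (153 + 0)**2 = 153**2 = 23409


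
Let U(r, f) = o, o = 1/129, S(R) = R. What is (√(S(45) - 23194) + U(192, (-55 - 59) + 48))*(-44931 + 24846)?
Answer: -6695/43 - 20085*I*√23149 ≈ -155.7 - 3.0559e+6*I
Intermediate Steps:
o = 1/129 ≈ 0.0077519
U(r, f) = 1/129
(√(S(45) - 23194) + U(192, (-55 - 59) + 48))*(-44931 + 24846) = (√(45 - 23194) + 1/129)*(-44931 + 24846) = (√(-23149) + 1/129)*(-20085) = (I*√23149 + 1/129)*(-20085) = (1/129 + I*√23149)*(-20085) = -6695/43 - 20085*I*√23149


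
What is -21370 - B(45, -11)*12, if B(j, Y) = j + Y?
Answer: -21778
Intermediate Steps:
B(j, Y) = Y + j
-21370 - B(45, -11)*12 = -21370 - (-11 + 45)*12 = -21370 - 34*12 = -21370 - 1*408 = -21370 - 408 = -21778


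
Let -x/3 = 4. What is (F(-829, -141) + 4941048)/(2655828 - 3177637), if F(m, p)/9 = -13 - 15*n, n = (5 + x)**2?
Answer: -4934316/521809 ≈ -9.4562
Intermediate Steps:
x = -12 (x = -3*4 = -12)
n = 49 (n = (5 - 12)**2 = (-7)**2 = 49)
F(m, p) = -6732 (F(m, p) = 9*(-13 - 15*49) = 9*(-13 - 735) = 9*(-748) = -6732)
(F(-829, -141) + 4941048)/(2655828 - 3177637) = (-6732 + 4941048)/(2655828 - 3177637) = 4934316/(-521809) = 4934316*(-1/521809) = -4934316/521809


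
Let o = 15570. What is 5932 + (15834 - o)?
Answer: 6196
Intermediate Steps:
5932 + (15834 - o) = 5932 + (15834 - 1*15570) = 5932 + (15834 - 15570) = 5932 + 264 = 6196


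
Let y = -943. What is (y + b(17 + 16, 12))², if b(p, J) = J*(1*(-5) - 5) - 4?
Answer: 1138489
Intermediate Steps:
b(p, J) = -4 - 10*J (b(p, J) = J*(-5 - 5) - 4 = J*(-10) - 4 = -10*J - 4 = -4 - 10*J)
(y + b(17 + 16, 12))² = (-943 + (-4 - 10*12))² = (-943 + (-4 - 120))² = (-943 - 124)² = (-1067)² = 1138489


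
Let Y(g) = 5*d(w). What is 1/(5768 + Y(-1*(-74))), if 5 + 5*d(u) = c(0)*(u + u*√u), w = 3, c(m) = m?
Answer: 1/5763 ≈ 0.00017352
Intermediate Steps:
d(u) = -1 (d(u) = -1 + (0*(u + u*√u))/5 = -1 + (0*(u + u^(3/2)))/5 = -1 + (⅕)*0 = -1 + 0 = -1)
Y(g) = -5 (Y(g) = 5*(-1) = -5)
1/(5768 + Y(-1*(-74))) = 1/(5768 - 5) = 1/5763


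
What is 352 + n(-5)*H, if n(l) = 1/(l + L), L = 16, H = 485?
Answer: 4357/11 ≈ 396.09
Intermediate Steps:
n(l) = 1/(16 + l) (n(l) = 1/(l + 16) = 1/(16 + l))
352 + n(-5)*H = 352 + 485/(16 - 5) = 352 + 485/11 = 4357/11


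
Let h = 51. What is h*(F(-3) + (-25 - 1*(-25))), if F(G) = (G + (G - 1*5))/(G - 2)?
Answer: 561/5 ≈ 112.20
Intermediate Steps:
F(G) = (-5 + 2*G)/(-2 + G) (F(G) = (G + (G - 5))/(-2 + G) = (G + (-5 + G))/(-2 + G) = (-5 + 2*G)/(-2 + G))
h*(F(-3) + (-25 - 1*(-25))) = 51*((-5 + 2*(-3))/(-2 - 3) + (-25 - 1*(-25))) = 51*((-5 - 6)/(-5) + (-25 + 25)) = 51*(-⅕*(-11) + 0) = 51*(11/5 + 0) = 51*(11/5) = 561/5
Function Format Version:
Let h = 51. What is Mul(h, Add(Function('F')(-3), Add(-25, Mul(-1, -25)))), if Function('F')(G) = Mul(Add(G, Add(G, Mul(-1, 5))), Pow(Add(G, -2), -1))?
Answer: Rational(561, 5) ≈ 112.20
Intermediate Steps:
Function('F')(G) = Mul(Pow(Add(-2, G), -1), Add(-5, Mul(2, G))) (Function('F')(G) = Mul(Add(G, Add(G, -5)), Pow(Add(-2, G), -1)) = Mul(Add(G, Add(-5, G)), Pow(Add(-2, G), -1)) = Mul(Add(-5, Mul(2, G)), Pow(Add(-2, G), -1)) = Mul(Pow(Add(-2, G), -1), Add(-5, Mul(2, G))))
Mul(h, Add(Function('F')(-3), Add(-25, Mul(-1, -25)))) = Mul(51, Add(Mul(Pow(Add(-2, -3), -1), Add(-5, Mul(2, -3))), Add(-25, Mul(-1, -25)))) = Mul(51, Add(Mul(Pow(-5, -1), Add(-5, -6)), Add(-25, 25))) = Mul(51, Add(Mul(Rational(-1, 5), -11), 0)) = Mul(51, Add(Rational(11, 5), 0)) = Mul(51, Rational(11, 5)) = Rational(561, 5)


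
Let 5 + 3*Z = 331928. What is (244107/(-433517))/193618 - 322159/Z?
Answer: -27040988573601041/9286839816838346 ≈ -2.9118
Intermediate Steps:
Z = 110641 (Z = -5/3 + (⅓)*331928 = -5/3 + 331928/3 = 110641)
(244107/(-433517))/193618 - 322159/Z = (244107/(-433517))/193618 - 322159/110641 = (244107*(-1/433517))*(1/193618) - 322159*1/110641 = -244107/433517*1/193618 - 322159/110641 = -244107/83936694506 - 322159/110641 = -27040988573601041/9286839816838346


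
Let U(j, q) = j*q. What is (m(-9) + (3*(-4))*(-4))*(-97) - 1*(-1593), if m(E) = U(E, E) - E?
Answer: -11793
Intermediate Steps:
m(E) = E² - E (m(E) = E*E - E = E² - E)
(m(-9) + (3*(-4))*(-4))*(-97) - 1*(-1593) = (-9*(-1 - 9) + (3*(-4))*(-4))*(-97) - 1*(-1593) = (-9*(-10) - 12*(-4))*(-97) + 1593 = (90 + 48)*(-97) + 1593 = 138*(-97) + 1593 = -13386 + 1593 = -11793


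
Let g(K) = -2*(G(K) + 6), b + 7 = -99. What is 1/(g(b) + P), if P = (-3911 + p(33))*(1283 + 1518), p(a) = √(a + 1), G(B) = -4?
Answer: -644395/7059147881223 - 2801*√34/120005513980791 ≈ -9.1421e-8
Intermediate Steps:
p(a) = √(1 + a)
b = -106 (b = -7 - 99 = -106)
g(K) = -4 (g(K) = -2*(-4 + 6) = -2*2 = -4)
P = -10954711 + 2801*√34 (P = (-3911 + √(1 + 33))*(1283 + 1518) = (-3911 + √34)*2801 = -10954711 + 2801*√34 ≈ -1.0938e+7)
1/(g(b) + P) = 1/(-4 + (-10954711 + 2801*√34)) = 1/(-10954715 + 2801*√34)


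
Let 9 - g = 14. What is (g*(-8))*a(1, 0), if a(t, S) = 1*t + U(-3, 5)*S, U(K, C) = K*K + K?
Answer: 40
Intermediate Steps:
U(K, C) = K + K² (U(K, C) = K² + K = K + K²)
g = -5 (g = 9 - 1*14 = 9 - 14 = -5)
a(t, S) = t + 6*S (a(t, S) = 1*t + (-3*(1 - 3))*S = t + (-3*(-2))*S = t + 6*S)
(g*(-8))*a(1, 0) = (-5*(-8))*(1 + 6*0) = 40*(1 + 0) = 40*1 = 40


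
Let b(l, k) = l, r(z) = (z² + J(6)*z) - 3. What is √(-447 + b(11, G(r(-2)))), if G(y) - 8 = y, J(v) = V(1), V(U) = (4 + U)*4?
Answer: 2*I*√109 ≈ 20.881*I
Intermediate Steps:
V(U) = 16 + 4*U
J(v) = 20 (J(v) = 16 + 4*1 = 16 + 4 = 20)
r(z) = -3 + z² + 20*z (r(z) = (z² + 20*z) - 3 = -3 + z² + 20*z)
G(y) = 8 + y
√(-447 + b(11, G(r(-2)))) = √(-447 + 11) = √(-436) = 2*I*√109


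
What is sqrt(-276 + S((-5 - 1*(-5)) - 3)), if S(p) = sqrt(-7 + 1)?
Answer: sqrt(-276 + I*sqrt(6)) ≈ 0.07372 + 16.613*I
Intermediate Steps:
S(p) = I*sqrt(6) (S(p) = sqrt(-6) = I*sqrt(6))
sqrt(-276 + S((-5 - 1*(-5)) - 3)) = sqrt(-276 + I*sqrt(6))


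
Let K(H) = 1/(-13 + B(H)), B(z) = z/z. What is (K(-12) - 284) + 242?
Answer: -505/12 ≈ -42.083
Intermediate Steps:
B(z) = 1
K(H) = -1/12 (K(H) = 1/(-13 + 1) = 1/(-12) = -1/12)
(K(-12) - 284) + 242 = (-1/12 - 284) + 242 = -3409/12 + 242 = -505/12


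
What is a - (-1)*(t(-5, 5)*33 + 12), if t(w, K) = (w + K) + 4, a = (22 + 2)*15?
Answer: 504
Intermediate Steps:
a = 360 (a = 24*15 = 360)
t(w, K) = 4 + K + w (t(w, K) = (K + w) + 4 = 4 + K + w)
a - (-1)*(t(-5, 5)*33 + 12) = 360 - (-1)*((4 + 5 - 5)*33 + 12) = 360 - (-1)*(4*33 + 12) = 360 - (-1)*(132 + 12) = 360 - (-1)*144 = 360 - 1*(-144) = 360 + 144 = 504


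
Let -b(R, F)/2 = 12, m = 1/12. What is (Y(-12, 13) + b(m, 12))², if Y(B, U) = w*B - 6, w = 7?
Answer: 12996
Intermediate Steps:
m = 1/12 ≈ 0.083333
Y(B, U) = -6 + 7*B (Y(B, U) = 7*B - 6 = -6 + 7*B)
b(R, F) = -24 (b(R, F) = -2*12 = -24)
(Y(-12, 13) + b(m, 12))² = ((-6 + 7*(-12)) - 24)² = ((-6 - 84) - 24)² = (-90 - 24)² = (-114)² = 12996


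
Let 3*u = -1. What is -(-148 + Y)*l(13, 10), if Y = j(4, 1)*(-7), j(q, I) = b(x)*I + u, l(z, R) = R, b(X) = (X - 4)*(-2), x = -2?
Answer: 6890/3 ≈ 2296.7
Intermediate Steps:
b(X) = 8 - 2*X (b(X) = (-4 + X)*(-2) = 8 - 2*X)
u = -⅓ (u = (⅓)*(-1) = -⅓ ≈ -0.33333)
j(q, I) = -⅓ + 12*I (j(q, I) = (8 - 2*(-2))*I - ⅓ = (8 + 4)*I - ⅓ = 12*I - ⅓ = -⅓ + 12*I)
Y = -245/3 (Y = (-⅓ + 12*1)*(-7) = (-⅓ + 12)*(-7) = (35/3)*(-7) = -245/3 ≈ -81.667)
-(-148 + Y)*l(13, 10) = -(-148 - 245/3)*10 = -(-689)*10/3 = -1*(-6890/3) = 6890/3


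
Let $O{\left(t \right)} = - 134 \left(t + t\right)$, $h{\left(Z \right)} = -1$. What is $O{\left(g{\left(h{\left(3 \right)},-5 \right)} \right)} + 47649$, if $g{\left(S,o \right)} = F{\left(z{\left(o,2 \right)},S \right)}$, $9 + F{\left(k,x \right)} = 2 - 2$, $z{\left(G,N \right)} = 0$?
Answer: $50061$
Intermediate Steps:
$F{\left(k,x \right)} = -9$ ($F{\left(k,x \right)} = -9 + \left(2 - 2\right) = -9 + 0 = -9$)
$g{\left(S,o \right)} = -9$
$O{\left(t \right)} = - 268 t$ ($O{\left(t \right)} = - 134 \cdot 2 t = - 268 t$)
$O{\left(g{\left(h{\left(3 \right)},-5 \right)} \right)} + 47649 = \left(-268\right) \left(-9\right) + 47649 = 2412 + 47649 = 50061$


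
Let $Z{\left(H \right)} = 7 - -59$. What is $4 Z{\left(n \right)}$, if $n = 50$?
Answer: $264$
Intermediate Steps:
$Z{\left(H \right)} = 66$ ($Z{\left(H \right)} = 7 + 59 = 66$)
$4 Z{\left(n \right)} = 4 \cdot 66 = 264$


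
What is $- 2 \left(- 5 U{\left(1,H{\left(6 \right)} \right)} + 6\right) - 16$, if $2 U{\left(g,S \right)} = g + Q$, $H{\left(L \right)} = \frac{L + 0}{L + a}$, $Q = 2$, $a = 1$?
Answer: $-13$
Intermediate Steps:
$H{\left(L \right)} = \frac{L}{1 + L}$ ($H{\left(L \right)} = \frac{L + 0}{L + 1} = \frac{L}{1 + L}$)
$U{\left(g,S \right)} = 1 + \frac{g}{2}$ ($U{\left(g,S \right)} = \frac{g + 2}{2} = \frac{2 + g}{2} = 1 + \frac{g}{2}$)
$- 2 \left(- 5 U{\left(1,H{\left(6 \right)} \right)} + 6\right) - 16 = - 2 \left(- 5 \left(1 + \frac{1}{2} \cdot 1\right) + 6\right) - 16 = - 2 \left(- 5 \left(1 + \frac{1}{2}\right) + 6\right) - 16 = - 2 \left(\left(-5\right) \frac{3}{2} + 6\right) - 16 = - 2 \left(- \frac{15}{2} + 6\right) - 16 = \left(-2\right) \left(- \frac{3}{2}\right) - 16 = 3 - 16 = -13$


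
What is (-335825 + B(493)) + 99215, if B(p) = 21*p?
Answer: -226257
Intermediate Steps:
(-335825 + B(493)) + 99215 = (-335825 + 21*493) + 99215 = (-335825 + 10353) + 99215 = -325472 + 99215 = -226257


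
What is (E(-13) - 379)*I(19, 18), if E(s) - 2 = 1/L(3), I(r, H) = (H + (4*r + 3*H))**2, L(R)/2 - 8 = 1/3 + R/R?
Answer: -57796442/7 ≈ -8.2566e+6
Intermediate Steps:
L(R) = 56/3 (L(R) = 16 + 2*(1/3 + R/R) = 16 + 2*(1*(1/3) + 1) = 16 + 2*(1/3 + 1) = 16 + 2*(4/3) = 16 + 8/3 = 56/3)
I(r, H) = (4*H + 4*r)**2 (I(r, H) = (H + (3*H + 4*r))**2 = (4*H + 4*r)**2)
E(s) = 115/56 (E(s) = 2 + 1/(56/3) = 2 + 3/56 = 115/56)
(E(-13) - 379)*I(19, 18) = (115/56 - 379)*(16*(18 + 19)**2) = -42218*37**2/7 = -42218*1369/7 = -21109/56*21904 = -57796442/7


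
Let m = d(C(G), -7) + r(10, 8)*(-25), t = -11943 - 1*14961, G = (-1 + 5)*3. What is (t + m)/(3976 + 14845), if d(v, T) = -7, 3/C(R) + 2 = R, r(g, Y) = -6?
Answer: -26761/18821 ≈ -1.4219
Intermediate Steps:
G = 12 (G = 4*3 = 12)
C(R) = 3/(-2 + R)
t = -26904 (t = -11943 - 14961 = -26904)
m = 143 (m = -7 - 6*(-25) = -7 + 150 = 143)
(t + m)/(3976 + 14845) = (-26904 + 143)/(3976 + 14845) = -26761/18821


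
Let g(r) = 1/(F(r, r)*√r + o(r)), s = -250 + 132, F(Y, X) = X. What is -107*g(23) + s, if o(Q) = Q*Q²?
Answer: -1435695/12166 + 107*√23/6435814 ≈ -118.01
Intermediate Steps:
o(Q) = Q³
s = -118
g(r) = 1/(r³ + r^(3/2)) (g(r) = 1/(r*√r + r³) = 1/(r^(3/2) + r³) = 1/(r³ + r^(3/2)))
-107*g(23) + s = -107/(23³ + 23^(3/2)) - 118 = -107/(12167 + 23*√23) - 118 = -118 - 107/(12167 + 23*√23)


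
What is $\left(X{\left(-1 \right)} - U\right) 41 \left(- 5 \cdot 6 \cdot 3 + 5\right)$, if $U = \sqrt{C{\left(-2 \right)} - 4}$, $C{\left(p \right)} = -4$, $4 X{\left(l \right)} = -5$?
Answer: $\frac{17425}{4} + 6970 i \sqrt{2} \approx 4356.3 + 9857.1 i$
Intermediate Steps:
$X{\left(l \right)} = - \frac{5}{4}$ ($X{\left(l \right)} = \frac{1}{4} \left(-5\right) = - \frac{5}{4}$)
$U = 2 i \sqrt{2}$ ($U = \sqrt{-4 - 4} = \sqrt{-8} = 2 i \sqrt{2} \approx 2.8284 i$)
$\left(X{\left(-1 \right)} - U\right) 41 \left(- 5 \cdot 6 \cdot 3 + 5\right) = \left(- \frac{5}{4} - 2 i \sqrt{2}\right) 41 \left(- 5 \cdot 6 \cdot 3 + 5\right) = \left(- \frac{5}{4} - 2 i \sqrt{2}\right) 41 \left(\left(-5\right) 18 + 5\right) = \left(- \frac{205}{4} - 82 i \sqrt{2}\right) \left(-90 + 5\right) = \left(- \frac{205}{4} - 82 i \sqrt{2}\right) \left(-85\right) = \frac{17425}{4} + 6970 i \sqrt{2}$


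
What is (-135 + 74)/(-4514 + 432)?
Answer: 61/4082 ≈ 0.014944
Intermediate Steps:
(-135 + 74)/(-4514 + 432) = -61/(-4082) = -61*(-1/4082) = 61/4082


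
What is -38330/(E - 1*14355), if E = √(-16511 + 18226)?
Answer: 55022715/20606431 + 26831*√35/20606431 ≈ 2.6779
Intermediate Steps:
E = 7*√35 (E = √1715 = 7*√35 ≈ 41.413)
-38330/(E - 1*14355) = -38330/(7*√35 - 1*14355) = -38330/(7*√35 - 14355) = -38330/(-14355 + 7*√35)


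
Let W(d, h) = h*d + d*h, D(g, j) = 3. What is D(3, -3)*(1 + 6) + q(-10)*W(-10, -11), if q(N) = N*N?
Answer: 22021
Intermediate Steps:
q(N) = N²
W(d, h) = 2*d*h (W(d, h) = d*h + d*h = 2*d*h)
D(3, -3)*(1 + 6) + q(-10)*W(-10, -11) = 3*(1 + 6) + (-10)²*(2*(-10)*(-11)) = 3*7 + 100*220 = 21 + 22000 = 22021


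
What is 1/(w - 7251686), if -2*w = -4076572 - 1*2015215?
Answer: -2/8411585 ≈ -2.3777e-7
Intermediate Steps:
w = 6091787/2 (w = -(-4076572 - 1*2015215)/2 = -(-4076572 - 2015215)/2 = -1/2*(-6091787) = 6091787/2 ≈ 3.0459e+6)
1/(w - 7251686) = 1/(6091787/2 - 7251686) = 1/(-8411585/2) = -2/8411585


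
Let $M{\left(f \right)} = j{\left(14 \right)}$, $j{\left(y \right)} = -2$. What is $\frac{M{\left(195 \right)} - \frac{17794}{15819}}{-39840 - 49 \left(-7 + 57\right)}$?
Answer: $\frac{24716}{334492755} \approx 7.3891 \cdot 10^{-5}$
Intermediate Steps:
$M{\left(f \right)} = -2$
$\frac{M{\left(195 \right)} - \frac{17794}{15819}}{-39840 - 49 \left(-7 + 57\right)} = \frac{-2 - \frac{17794}{15819}}{-39840 - 49 \left(-7 + 57\right)} = \frac{-2 - \frac{17794}{15819}}{-39840 - 2450} = - \frac{49432}{15819 \left(-42290\right)} = \left(- \frac{49432}{15819}\right) \left(- \frac{1}{42290}\right) = \frac{24716}{334492755}$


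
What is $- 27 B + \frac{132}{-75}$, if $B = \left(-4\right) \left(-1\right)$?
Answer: $- \frac{2744}{25} \approx -109.76$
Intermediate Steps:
$B = 4$
$- 27 B + \frac{132}{-75} = \left(-27\right) 4 + \frac{132}{-75} = -108 + 132 \left(- \frac{1}{75}\right) = -108 - \frac{44}{25} = - \frac{2744}{25}$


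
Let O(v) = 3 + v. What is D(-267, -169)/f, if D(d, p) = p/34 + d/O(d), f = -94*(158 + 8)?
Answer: 5923/23343584 ≈ 0.00025373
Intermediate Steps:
f = -15604 (f = -94*166 = -15604)
D(d, p) = p/34 + d/(3 + d)
D(-267, -169)/f = ((-267 + (1/34)*(-169)*(3 - 267))/(3 - 267))/(-15604) = ((-267 + (1/34)*(-169)*(-264))/(-264))*(-1/15604) = -(-267 + 22308/17)/264*(-1/15604) = -1/264*17769/17*(-1/15604) = -5923/1496*(-1/15604) = 5923/23343584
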